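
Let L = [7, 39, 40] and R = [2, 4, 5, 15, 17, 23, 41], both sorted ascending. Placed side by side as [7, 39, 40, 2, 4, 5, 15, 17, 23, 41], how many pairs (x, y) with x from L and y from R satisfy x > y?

Split inversions: 15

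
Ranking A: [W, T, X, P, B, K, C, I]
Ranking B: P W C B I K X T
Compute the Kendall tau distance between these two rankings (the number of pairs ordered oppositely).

Assign each item its position (1..8) in the first ordering, then rewrite the second ordering as that position sequence:
positions: W→1, T→2, X→3, P→4, B→5, K→6, C→7, I→8
second ordering as positions: [4, 1, 7, 5, 8, 6, 3, 2]
Discordant pairs = inversions in this position sequence.
4: 1, 3, 2 → 3
1: 0
7: 5, 6, 3, 2 → 4
5: 3, 2 → 2
8: 6, 3, 2 → 3
6: 3, 2 → 2
3: 2 → 1
2: 0
Total: 3 + 0 + 4 + 2 + 3 + 2 + 1 + 0 = 15

15 discordant pairs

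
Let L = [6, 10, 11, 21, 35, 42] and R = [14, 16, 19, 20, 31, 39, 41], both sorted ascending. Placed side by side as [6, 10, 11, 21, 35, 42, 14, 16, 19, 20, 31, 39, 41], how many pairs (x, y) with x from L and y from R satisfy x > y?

16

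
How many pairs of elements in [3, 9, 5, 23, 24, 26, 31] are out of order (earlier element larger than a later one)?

1 inversion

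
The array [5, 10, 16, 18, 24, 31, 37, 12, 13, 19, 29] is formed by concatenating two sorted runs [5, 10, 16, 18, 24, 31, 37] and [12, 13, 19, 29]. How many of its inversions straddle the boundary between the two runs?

For each element r of the right run, count left-run elements greater than r:
r = 12: 16, 18, 24, 31, 37 → 5
r = 13: 16, 18, 24, 31, 37 → 5
r = 19: 24, 31, 37 → 3
r = 29: 31, 37 → 2
Cross-inversions: 5 + 5 + 3 + 2 = 15

15 split inversions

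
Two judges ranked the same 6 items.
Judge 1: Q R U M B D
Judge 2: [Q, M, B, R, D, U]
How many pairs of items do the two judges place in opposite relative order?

5 discordant pairs

Assign each item its position (1..6) in the first ordering, then rewrite the second ordering as that position sequence:
positions: Q→1, R→2, U→3, M→4, B→5, D→6
second ordering as positions: [1, 4, 5, 2, 6, 3]
Discordant pairs = inversions in this position sequence.
1: 0
4: 2, 3 → 2
5: 2, 3 → 2
2: 0
6: 3 → 1
3: 0
Total: 0 + 2 + 2 + 0 + 1 + 0 = 5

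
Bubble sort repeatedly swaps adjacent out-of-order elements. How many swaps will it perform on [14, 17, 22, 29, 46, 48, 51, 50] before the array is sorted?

1

The minimum number of adjacent swaps to sort an array equals its inversion count, since every such swap removes exactly one inversion.
Count inversions — for each element, later elements that are smaller:
14: none → 0
17: none → 0
22: none → 0
29: none → 0
46: none → 0
48: none → 0
51: 50 → 1
50: none → 0
Total inversions: 0 + 0 + 0 + 0 + 0 + 0 + 1 + 0 = 1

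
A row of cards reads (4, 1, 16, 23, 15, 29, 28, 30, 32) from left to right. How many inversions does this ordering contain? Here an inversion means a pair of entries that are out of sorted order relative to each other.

For each element, count later entries that are smaller:
4 → 1 → 1
1 → none → 0
16 → 15 → 1
23 → 15 → 1
15 → none → 0
29 → 28 → 1
28 → none → 0
30 → none → 0
32 → none → 0
Sum: 1 + 0 + 1 + 1 + 0 + 1 + 0 + 0 + 0 = 4

4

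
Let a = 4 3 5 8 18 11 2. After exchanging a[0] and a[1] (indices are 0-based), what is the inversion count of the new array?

Positions 0 and 1 hold 4 and 3; after swapping, the array is [3, 4, 5, 8, 18, 11, 2].
For each element, count later entries that are smaller:
3: 1
4: 1
5: 1
8: 1
18: 2
11: 1
2: 0
Sum: 1 + 1 + 1 + 1 + 2 + 1 + 0 = 7

7 inversions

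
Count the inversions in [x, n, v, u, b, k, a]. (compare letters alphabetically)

For each element, count later entries that are smaller:
x: 6
n: 3
v: 4
u: 3
b: 1
k: 1
a: 0
Sum: 6 + 3 + 4 + 3 + 1 + 1 + 0 = 18

18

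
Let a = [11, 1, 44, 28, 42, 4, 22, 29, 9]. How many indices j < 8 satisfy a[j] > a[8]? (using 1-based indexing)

2

The element at index 8 is 29.
Elements before it: 11, 1, 44, 28, 42, 4, 22
Those larger than 29: 44, 42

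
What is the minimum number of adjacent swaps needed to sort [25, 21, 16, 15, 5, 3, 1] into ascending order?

Swaps: 21

Each adjacent swap fixes exactly one inversion, so the minimum swap count equals the number of inversions.
Count inversions — for each element, later elements that are smaller:
25: 21, 16, 15, 5, 3, 1 → 6
21: 16, 15, 5, 3, 1 → 5
16: 15, 5, 3, 1 → 4
15: 5, 3, 1 → 3
5: 3, 1 → 2
3: 1 → 1
1: none → 0
Total inversions: 6 + 5 + 4 + 3 + 2 + 1 + 0 = 21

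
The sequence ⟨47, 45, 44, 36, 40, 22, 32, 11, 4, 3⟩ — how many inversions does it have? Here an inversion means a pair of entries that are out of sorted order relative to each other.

43

Count, for each position, how many later elements it exceeds:
47: 9
45: 8
44: 7
36: 5
40: 5
22: 3
32: 3
11: 2
4: 1
3: 0
Sum: 9 + 8 + 7 + 5 + 5 + 3 + 3 + 2 + 1 + 0 = 43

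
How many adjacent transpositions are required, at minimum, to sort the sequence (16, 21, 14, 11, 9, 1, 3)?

19

Minimum adjacent swaps = number of inversions (each swap of adjacent out-of-order elements removes one inversion and no swap can remove more).
Count inversions — for each element, later elements that are smaller:
16: 14, 11, 9, 1, 3 → 5
21: 14, 11, 9, 1, 3 → 5
14: 11, 9, 1, 3 → 4
11: 9, 1, 3 → 3
9: 1, 3 → 2
1: none → 0
3: none → 0
Total inversions: 5 + 5 + 4 + 3 + 2 + 0 + 0 = 19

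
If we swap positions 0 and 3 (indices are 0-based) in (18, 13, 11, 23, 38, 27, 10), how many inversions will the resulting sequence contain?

11

Positions 0 and 3 hold 18 and 23; after swapping, the array is [23, 13, 11, 18, 38, 27, 10].
For each element, count later entries that are smaller:
23: 4
13: 2
11: 1
18: 1
38: 2
27: 1
10: 0
Sum: 4 + 2 + 1 + 1 + 2 + 1 + 0 = 11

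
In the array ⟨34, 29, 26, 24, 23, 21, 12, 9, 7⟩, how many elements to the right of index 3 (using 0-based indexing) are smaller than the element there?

5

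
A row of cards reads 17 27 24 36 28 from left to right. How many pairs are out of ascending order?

For each element, count later entries that are smaller:
17 → none → 0
27 → 24 → 1
24 → none → 0
36 → 28 → 1
28 → none → 0
Sum: 0 + 1 + 0 + 1 + 0 = 2

2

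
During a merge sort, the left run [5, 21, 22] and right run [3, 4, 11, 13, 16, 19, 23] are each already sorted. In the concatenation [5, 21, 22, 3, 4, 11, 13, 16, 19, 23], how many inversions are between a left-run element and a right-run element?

Split inversions: 14

For each element r of the right run, count left-run elements greater than r:
r = 3: 5, 21, 22 → 3
r = 4: 5, 21, 22 → 3
r = 11: 21, 22 → 2
r = 13: 21, 22 → 2
r = 16: 21, 22 → 2
r = 19: 21, 22 → 2
r = 23: none → 0
Cross-inversions: 3 + 3 + 2 + 2 + 2 + 2 + 0 = 14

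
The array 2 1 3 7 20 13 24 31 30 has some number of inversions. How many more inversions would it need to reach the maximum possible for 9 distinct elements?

33

Maximum inversions for 9 distinct elements is C(9, 2) = 9·8/2 = 36.
Current inversions — for each element, count later smaller elements:
2: 1
1: 0
3: 0
7: 0
20: 1
13: 0
24: 0
31: 1
30: 0
Current total: 1 + 0 + 0 + 0 + 1 + 0 + 0 + 1 + 0 = 3
Shortfall: 36 − 3 = 33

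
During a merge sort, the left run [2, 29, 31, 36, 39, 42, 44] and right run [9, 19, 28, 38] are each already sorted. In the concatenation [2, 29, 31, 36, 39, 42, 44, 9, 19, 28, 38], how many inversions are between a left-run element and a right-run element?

21

Count, for every r in R, how many entries of L exceed r:
r = 9: 29, 31, 36, 39, 42, 44 → 6
r = 19: 29, 31, 36, 39, 42, 44 → 6
r = 28: 29, 31, 36, 39, 42, 44 → 6
r = 38: 39, 42, 44 → 3
Cross-inversions: 6 + 6 + 6 + 3 = 21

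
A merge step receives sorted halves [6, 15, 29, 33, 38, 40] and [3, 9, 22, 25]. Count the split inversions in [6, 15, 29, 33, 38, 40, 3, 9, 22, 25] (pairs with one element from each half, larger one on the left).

Cross-inversions: 19

For each element r of the right run, count left-run elements greater than r:
r = 3: 6, 15, 29, 33, 38, 40 → 6
r = 9: 15, 29, 33, 38, 40 → 5
r = 22: 29, 33, 38, 40 → 4
r = 25: 29, 33, 38, 40 → 4
Cross-inversions: 6 + 5 + 4 + 4 = 19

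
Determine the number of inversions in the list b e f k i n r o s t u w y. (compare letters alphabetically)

2

Sweep left to right; for each value list the smaller values that follow it:
b: 0
e: 0
f: 0
k: 1
i: 0
n: 0
r: 1
o: 0
s: 0
t: 0
u: 0
w: 0
y: 0
Sum: 0 + 0 + 0 + 1 + 0 + 0 + 1 + 0 + 0 + 0 + 0 + 0 + 0 = 2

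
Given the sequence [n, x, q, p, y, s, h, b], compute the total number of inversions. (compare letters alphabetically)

18

Sweep left to right; for each value list the smaller values that follow it:
n → h, b → 2
x → q, p, s, h, b → 5
q → p, h, b → 3
p → h, b → 2
y → s, h, b → 3
s → h, b → 2
h → b → 1
b → none → 0
Sum: 2 + 5 + 3 + 2 + 3 + 2 + 1 + 0 = 18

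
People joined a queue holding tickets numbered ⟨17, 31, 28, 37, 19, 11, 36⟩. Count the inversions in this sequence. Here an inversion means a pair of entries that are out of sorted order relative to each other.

Element-by-element contributions:
17 → 11 → 1
31 → 28, 19, 11 → 3
28 → 19, 11 → 2
37 → 19, 11, 36 → 3
19 → 11 → 1
11 → none → 0
36 → none → 0
Sum: 1 + 3 + 2 + 3 + 1 + 0 + 0 = 10

10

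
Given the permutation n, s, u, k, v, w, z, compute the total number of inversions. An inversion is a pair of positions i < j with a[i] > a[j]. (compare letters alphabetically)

3

Out-of-order index pairs (0-indexed):
(0,3): n > k
(1,3): s > k
(2,3): u > k
That's 3 pairs.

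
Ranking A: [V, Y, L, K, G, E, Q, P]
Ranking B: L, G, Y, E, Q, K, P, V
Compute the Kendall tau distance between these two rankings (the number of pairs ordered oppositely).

12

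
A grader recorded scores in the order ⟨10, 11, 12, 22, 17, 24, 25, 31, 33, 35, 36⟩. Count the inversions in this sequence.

There is 1 out-of-order pair.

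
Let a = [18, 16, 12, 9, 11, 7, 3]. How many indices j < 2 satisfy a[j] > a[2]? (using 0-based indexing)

The element at index 2 is 12.
Elements before it: 18, 16
Those larger than 12: 18, 16

2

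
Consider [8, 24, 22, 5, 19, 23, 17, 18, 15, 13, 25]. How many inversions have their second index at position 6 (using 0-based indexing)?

The element at index 6 is 17.
Elements before it: 8, 24, 22, 5, 19, 23
Those larger than 17: 24, 22, 19, 23

4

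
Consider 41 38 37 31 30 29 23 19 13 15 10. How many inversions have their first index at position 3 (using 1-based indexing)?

The element at index 3 is 37.
Elements after it: 31, 30, 29, 23, 19, 13, 15, 10
Those smaller than 37: 31, 30, 29, 23, 19, 13, 15, 10

8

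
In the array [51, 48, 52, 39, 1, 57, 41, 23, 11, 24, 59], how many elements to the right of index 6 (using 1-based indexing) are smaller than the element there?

4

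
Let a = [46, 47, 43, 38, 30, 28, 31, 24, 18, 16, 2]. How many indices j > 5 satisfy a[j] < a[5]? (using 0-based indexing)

The element at index 5 is 28.
Elements after it: 31, 24, 18, 16, 2
Those smaller than 28: 24, 18, 16, 2

4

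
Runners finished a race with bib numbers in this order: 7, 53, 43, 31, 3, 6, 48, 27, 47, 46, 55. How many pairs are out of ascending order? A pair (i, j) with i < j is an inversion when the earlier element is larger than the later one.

21

Element-by-element contributions:
7 → 3, 6 → 2
53 → 43, 31, 3, 6, 48, 27, 47, 46 → 8
43 → 31, 3, 6, 27 → 4
31 → 3, 6, 27 → 3
3 → none → 0
6 → none → 0
48 → 27, 47, 46 → 3
27 → none → 0
47 → 46 → 1
46 → none → 0
55 → none → 0
Sum: 2 + 8 + 4 + 3 + 0 + 0 + 3 + 0 + 1 + 0 + 0 = 21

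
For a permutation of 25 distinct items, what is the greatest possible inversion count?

A reversed (strictly descending) arrangement makes every pair an inversion, giving C(25, 2) inversions.
C(25, 2) = 25·24/2 = 300

300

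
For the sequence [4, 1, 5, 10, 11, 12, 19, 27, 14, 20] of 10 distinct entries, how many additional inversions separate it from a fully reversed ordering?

Maximum inversions for 10 distinct elements is C(10, 2) = 10·9/2 = 45.
Current inversions — for each element, count later smaller elements:
4: 1
1: 0
5: 0
10: 0
11: 0
12: 0
19: 1
27: 2
14: 0
20: 0
Current total: 1 + 0 + 0 + 0 + 0 + 0 + 1 + 2 + 0 + 0 = 4
Shortfall: 45 − 4 = 41

41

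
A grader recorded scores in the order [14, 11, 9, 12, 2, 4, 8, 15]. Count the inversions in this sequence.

16

Sweep left to right; for each value list the smaller values that follow it:
14 → 11, 9, 12, 2, 4, 8 → 6
11 → 9, 2, 4, 8 → 4
9 → 2, 4, 8 → 3
12 → 2, 4, 8 → 3
2 → none → 0
4 → none → 0
8 → none → 0
15 → none → 0
Sum: 6 + 4 + 3 + 3 + 0 + 0 + 0 + 0 = 16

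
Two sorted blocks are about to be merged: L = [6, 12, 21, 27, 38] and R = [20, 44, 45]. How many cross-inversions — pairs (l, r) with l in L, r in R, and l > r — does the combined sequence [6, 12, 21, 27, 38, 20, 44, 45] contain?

3 split inversions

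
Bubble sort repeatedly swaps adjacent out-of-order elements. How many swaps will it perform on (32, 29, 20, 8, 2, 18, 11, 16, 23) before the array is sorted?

23

Each adjacent swap fixes exactly one inversion, so the minimum swap count equals the number of inversions.
Count inversions — for each element, later elements that are smaller:
32: 29, 20, 8, 2, 18, 11, 16, 23 → 8
29: 20, 8, 2, 18, 11, 16, 23 → 7
20: 8, 2, 18, 11, 16 → 5
8: 2 → 1
2: none → 0
18: 11, 16 → 2
11: none → 0
16: none → 0
23: none → 0
Total inversions: 8 + 7 + 5 + 1 + 0 + 2 + 0 + 0 + 0 = 23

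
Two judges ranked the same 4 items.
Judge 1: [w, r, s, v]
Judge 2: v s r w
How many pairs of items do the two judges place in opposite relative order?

Assign each item its position (1..4) in the first ordering, then rewrite the second ordering as that position sequence:
positions: w→1, r→2, s→3, v→4
second ordering as positions: [4, 3, 2, 1]
Discordant pairs = inversions in this position sequence.
4: 3, 2, 1 → 3
3: 2, 1 → 2
2: 1 → 1
1: 0
Total: 3 + 2 + 1 + 0 = 6

6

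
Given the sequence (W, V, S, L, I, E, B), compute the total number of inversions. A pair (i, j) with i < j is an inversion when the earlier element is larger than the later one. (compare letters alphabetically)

21 inversions

Element-by-element contributions:
W → V, S, L, I, E, B → 6
V → S, L, I, E, B → 5
S → L, I, E, B → 4
L → I, E, B → 3
I → E, B → 2
E → B → 1
B → none → 0
Sum: 6 + 5 + 4 + 3 + 2 + 1 + 0 = 21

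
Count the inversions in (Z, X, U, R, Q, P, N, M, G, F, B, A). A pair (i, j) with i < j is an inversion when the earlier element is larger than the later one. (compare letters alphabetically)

66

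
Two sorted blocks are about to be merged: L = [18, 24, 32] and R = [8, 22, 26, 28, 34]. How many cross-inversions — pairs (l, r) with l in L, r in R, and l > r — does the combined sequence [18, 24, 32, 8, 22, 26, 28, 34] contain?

Take each right-half value and tally the left-half values above it:
r = 8: 18, 24, 32 → 3
r = 22: 24, 32 → 2
r = 26: 32 → 1
r = 28: 32 → 1
r = 34: none → 0
Cross-inversions: 3 + 2 + 1 + 1 + 0 = 7

7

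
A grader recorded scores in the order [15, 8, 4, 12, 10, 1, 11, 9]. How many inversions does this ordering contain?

Element-by-element contributions:
15 → 8, 4, 12, 10, 1, 11, 9 → 7
8 → 4, 1 → 2
4 → 1 → 1
12 → 10, 1, 11, 9 → 4
10 → 1, 9 → 2
1 → none → 0
11 → 9 → 1
9 → none → 0
Sum: 7 + 2 + 1 + 4 + 2 + 0 + 1 + 0 = 17

There are 17 inversions.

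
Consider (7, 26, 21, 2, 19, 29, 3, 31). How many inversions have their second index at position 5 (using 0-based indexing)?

0

The element at index 5 is 29.
Elements before it: 7, 26, 21, 2, 19
None of them are larger than 29.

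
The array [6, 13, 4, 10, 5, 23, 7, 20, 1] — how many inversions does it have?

18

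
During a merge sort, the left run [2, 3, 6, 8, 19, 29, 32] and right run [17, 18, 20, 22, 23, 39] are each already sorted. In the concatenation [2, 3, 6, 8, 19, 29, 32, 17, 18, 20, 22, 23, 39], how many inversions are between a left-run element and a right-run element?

There are 12 cross-inversions.

Count, for every r in R, how many entries of L exceed r:
r = 17: 19, 29, 32 → 3
r = 18: 19, 29, 32 → 3
r = 20: 29, 32 → 2
r = 22: 29, 32 → 2
r = 23: 29, 32 → 2
r = 39: none → 0
Cross-inversions: 3 + 3 + 2 + 2 + 2 + 0 = 12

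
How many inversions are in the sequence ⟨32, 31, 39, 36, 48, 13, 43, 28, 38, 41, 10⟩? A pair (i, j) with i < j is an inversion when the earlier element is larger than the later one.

29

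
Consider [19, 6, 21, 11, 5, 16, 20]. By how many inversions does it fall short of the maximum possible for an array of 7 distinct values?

11 inversions short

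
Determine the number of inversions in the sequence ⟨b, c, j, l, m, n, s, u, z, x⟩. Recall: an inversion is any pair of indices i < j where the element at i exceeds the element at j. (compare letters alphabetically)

For each element, count later entries that are smaller:
b: 0
c: 0
j: 0
l: 0
m: 0
n: 0
s: 0
u: 0
z: 1
x: 0
Sum: 0 + 0 + 0 + 0 + 0 + 0 + 0 + 0 + 1 + 0 = 1

1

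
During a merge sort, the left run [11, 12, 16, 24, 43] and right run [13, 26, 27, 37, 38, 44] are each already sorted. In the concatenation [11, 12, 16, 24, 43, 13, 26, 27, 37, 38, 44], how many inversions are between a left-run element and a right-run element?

Take each right-half value and tally the left-half values above it:
r = 13: 16, 24, 43 → 3
r = 26: 43 → 1
r = 27: 43 → 1
r = 37: 43 → 1
r = 38: 43 → 1
r = 44: none → 0
Cross-inversions: 3 + 1 + 1 + 1 + 1 + 0 = 7

7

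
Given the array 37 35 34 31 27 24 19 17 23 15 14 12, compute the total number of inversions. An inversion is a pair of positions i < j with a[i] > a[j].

Element-by-element contributions:
37: 11
35: 10
34: 9
31: 8
27: 7
24: 6
19: 4
17: 3
23: 3
15: 2
14: 1
12: 0
Sum: 11 + 10 + 9 + 8 + 7 + 6 + 4 + 3 + 3 + 2 + 1 + 0 = 64

There are 64 inversions.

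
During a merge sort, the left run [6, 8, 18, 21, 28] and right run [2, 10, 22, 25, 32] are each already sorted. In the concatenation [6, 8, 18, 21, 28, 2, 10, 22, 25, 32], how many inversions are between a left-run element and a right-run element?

10

Count, for every r in R, how many entries of L exceed r:
r = 2: 6, 8, 18, 21, 28 → 5
r = 10: 18, 21, 28 → 3
r = 22: 28 → 1
r = 25: 28 → 1
r = 32: none → 0
Cross-inversions: 5 + 3 + 1 + 1 + 0 = 10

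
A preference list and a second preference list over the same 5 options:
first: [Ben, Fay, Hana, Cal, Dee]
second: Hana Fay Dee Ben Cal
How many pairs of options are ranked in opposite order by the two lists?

Assign each item its position (1..5) in the first ordering, then rewrite the second ordering as that position sequence:
positions: Ben→1, Fay→2, Hana→3, Cal→4, Dee→5
second ordering as positions: [3, 2, 5, 1, 4]
Discordant pairs = inversions in this position sequence.
3: 2, 1 → 2
2: 1 → 1
5: 1, 4 → 2
1: 0
4: 0
Total: 2 + 1 + 2 + 0 + 0 = 5

5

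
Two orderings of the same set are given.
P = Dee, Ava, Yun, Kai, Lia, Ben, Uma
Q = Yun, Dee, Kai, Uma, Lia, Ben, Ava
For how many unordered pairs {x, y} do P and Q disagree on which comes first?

Assign each item its position (1..7) in the first ordering, then rewrite the second ordering as that position sequence:
positions: Dee→1, Ava→2, Yun→3, Kai→4, Lia→5, Ben→6, Uma→7
second ordering as positions: [3, 1, 4, 7, 5, 6, 2]
Discordant pairs = inversions in this position sequence.
3: 1, 2 → 2
1: 0
4: 2 → 1
7: 5, 6, 2 → 3
5: 2 → 1
6: 2 → 1
2: 0
Total: 2 + 0 + 1 + 3 + 1 + 1 + 0 = 8

8 disagreeing pairs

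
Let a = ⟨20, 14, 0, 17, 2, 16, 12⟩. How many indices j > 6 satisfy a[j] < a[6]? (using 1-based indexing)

The element at index 6 is 16.
Elements after it: 12
Those smaller than 16: 12

1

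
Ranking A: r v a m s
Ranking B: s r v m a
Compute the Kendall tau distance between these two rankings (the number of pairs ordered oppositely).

Assign each item its position (1..5) in the first ordering, then rewrite the second ordering as that position sequence:
positions: r→1, v→2, a→3, m→4, s→5
second ordering as positions: [5, 1, 2, 4, 3]
Discordant pairs = inversions in this position sequence.
5: 1, 2, 4, 3 → 4
1: 0
2: 0
4: 3 → 1
3: 0
Total: 4 + 0 + 0 + 1 + 0 = 5

5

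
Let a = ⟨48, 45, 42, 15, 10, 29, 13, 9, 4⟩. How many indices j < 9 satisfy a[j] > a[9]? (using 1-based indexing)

The element at index 9 is 4.
Elements before it: 48, 45, 42, 15, 10, 29, 13, 9
Those larger than 4: 48, 45, 42, 15, 10, 29, 13, 9

8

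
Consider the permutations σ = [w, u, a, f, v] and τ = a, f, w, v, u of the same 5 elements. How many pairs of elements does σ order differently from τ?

5

Assign each item its position (1..5) in the first ordering, then rewrite the second ordering as that position sequence:
positions: w→1, u→2, a→3, f→4, v→5
second ordering as positions: [3, 4, 1, 5, 2]
Discordant pairs = inversions in this position sequence.
3: 1, 2 → 2
4: 1, 2 → 2
1: 0
5: 2 → 1
2: 0
Total: 2 + 2 + 0 + 1 + 0 = 5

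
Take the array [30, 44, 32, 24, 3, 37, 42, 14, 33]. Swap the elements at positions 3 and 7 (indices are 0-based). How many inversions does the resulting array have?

Positions 3 and 7 hold 24 and 14; after swapping, the array is [30, 44, 32, 14, 3, 37, 42, 24, 33].
For each element, count later entries that are smaller:
30 → 14, 3, 24 → 3
44 → 32, 14, 3, 37, 42, 24, 33 → 7
32 → 14, 3, 24 → 3
14 → 3 → 1
3 → none → 0
37 → 24, 33 → 2
42 → 24, 33 → 2
24 → none → 0
33 → none → 0
Sum: 3 + 7 + 3 + 1 + 0 + 2 + 2 + 0 + 0 = 18

18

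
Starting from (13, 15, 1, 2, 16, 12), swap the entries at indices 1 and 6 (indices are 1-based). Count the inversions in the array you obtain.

Positions 1 and 6 hold 13 and 12; after swapping, the array is [12, 15, 1, 2, 16, 13].
Count, for each position, how many later elements it exceeds:
12 → 1, 2 → 2
15 → 1, 2, 13 → 3
1 → none → 0
2 → none → 0
16 → 13 → 1
13 → none → 0
Sum: 2 + 3 + 0 + 0 + 1 + 0 = 6

6 inversions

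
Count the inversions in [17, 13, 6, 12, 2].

Count, for each position, how many later elements it exceeds:
17: 4
13: 3
6: 1
12: 1
2: 0
Sum: 4 + 3 + 1 + 1 + 0 = 9

9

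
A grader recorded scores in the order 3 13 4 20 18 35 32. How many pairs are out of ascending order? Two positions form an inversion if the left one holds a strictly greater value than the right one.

3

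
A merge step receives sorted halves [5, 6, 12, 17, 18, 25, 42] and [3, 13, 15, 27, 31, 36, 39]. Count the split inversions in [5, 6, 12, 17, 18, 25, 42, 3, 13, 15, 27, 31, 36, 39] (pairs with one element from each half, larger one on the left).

19 cross-inversions

Count, for every r in R, how many entries of L exceed r:
r = 3: 5, 6, 12, 17, 18, 25, 42 → 7
r = 13: 17, 18, 25, 42 → 4
r = 15: 17, 18, 25, 42 → 4
r = 27: 42 → 1
r = 31: 42 → 1
r = 36: 42 → 1
r = 39: 42 → 1
Cross-inversions: 7 + 4 + 4 + 1 + 1 + 1 + 1 = 19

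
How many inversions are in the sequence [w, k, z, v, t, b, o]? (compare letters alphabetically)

For each element, count later entries that are smaller:
w: 5
k: 1
z: 4
v: 3
t: 2
b: 0
o: 0
Sum: 5 + 1 + 4 + 3 + 2 + 0 + 0 = 15

15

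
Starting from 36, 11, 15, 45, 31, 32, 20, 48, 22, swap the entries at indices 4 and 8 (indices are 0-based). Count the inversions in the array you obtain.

There are 14 inversions.

Positions 4 and 8 hold 31 and 22; after swapping, the array is [36, 11, 15, 45, 22, 32, 20, 48, 31].
For each element, count later entries that are smaller:
36: 6
11: 0
15: 0
45: 4
22: 1
32: 2
20: 0
48: 1
31: 0
Sum: 6 + 0 + 0 + 4 + 1 + 2 + 0 + 1 + 0 = 14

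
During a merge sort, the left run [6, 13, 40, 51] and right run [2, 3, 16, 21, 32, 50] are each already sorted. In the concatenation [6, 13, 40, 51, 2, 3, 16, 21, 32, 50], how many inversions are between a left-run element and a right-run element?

Cross-inversions: 15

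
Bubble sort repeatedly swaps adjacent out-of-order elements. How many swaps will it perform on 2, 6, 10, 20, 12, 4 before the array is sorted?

There are 5 swaps.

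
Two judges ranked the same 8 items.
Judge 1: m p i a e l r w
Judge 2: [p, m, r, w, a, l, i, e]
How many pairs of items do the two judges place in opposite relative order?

Assign each item its position (1..8) in the first ordering, then rewrite the second ordering as that position sequence:
positions: m→1, p→2, i→3, a→4, e→5, l→6, r→7, w→8
second ordering as positions: [2, 1, 7, 8, 4, 6, 3, 5]
Discordant pairs = inversions in this position sequence.
2: 1 → 1
1: 0
7: 4, 6, 3, 5 → 4
8: 4, 6, 3, 5 → 4
4: 3 → 1
6: 3, 5 → 2
3: 0
5: 0
Total: 1 + 0 + 4 + 4 + 1 + 2 + 0 + 0 = 12

There are 12 discordant pairs.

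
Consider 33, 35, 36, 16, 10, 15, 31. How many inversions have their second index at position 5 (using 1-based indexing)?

The element at index 5 is 10.
Elements before it: 33, 35, 36, 16
Those larger than 10: 33, 35, 36, 16

4 such elements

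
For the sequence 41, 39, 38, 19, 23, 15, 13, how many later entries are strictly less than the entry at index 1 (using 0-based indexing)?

5

The element at index 1 is 39.
Elements after it: 38, 19, 23, 15, 13
Those smaller than 39: 38, 19, 23, 15, 13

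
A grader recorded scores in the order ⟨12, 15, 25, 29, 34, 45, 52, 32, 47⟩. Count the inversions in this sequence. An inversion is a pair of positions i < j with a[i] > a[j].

Sweep left to right; for each value list the smaller values that follow it:
12 → none → 0
15 → none → 0
25 → none → 0
29 → none → 0
34 → 32 → 1
45 → 32 → 1
52 → 32, 47 → 2
32 → none → 0
47 → none → 0
Sum: 0 + 0 + 0 + 0 + 1 + 1 + 2 + 0 + 0 = 4

4 out-of-order pairs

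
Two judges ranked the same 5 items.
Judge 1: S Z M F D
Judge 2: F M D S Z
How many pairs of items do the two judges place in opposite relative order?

There are 7 discordant pairs.

Assign each item its position (1..5) in the first ordering, then rewrite the second ordering as that position sequence:
positions: S→1, Z→2, M→3, F→4, D→5
second ordering as positions: [4, 3, 5, 1, 2]
Discordant pairs = inversions in this position sequence.
4: 3, 1, 2 → 3
3: 1, 2 → 2
5: 1, 2 → 2
1: 0
2: 0
Total: 3 + 2 + 2 + 0 + 0 = 7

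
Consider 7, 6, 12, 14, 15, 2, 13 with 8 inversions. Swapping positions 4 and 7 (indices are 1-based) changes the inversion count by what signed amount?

-1

Positions 4 and 7 hold 14 and 13; after swapping, the array is [7, 6, 12, 13, 15, 2, 14].
Sweep left to right; for each value list the smaller values that follow it:
7 → 6, 2 → 2
6 → 2 → 1
12 → 2 → 1
13 → 2 → 1
15 → 2, 14 → 2
2 → none → 0
14 → none → 0
Sum: 2 + 1 + 1 + 1 + 2 + 0 + 0 = 7
Change: 7 − 8 = -1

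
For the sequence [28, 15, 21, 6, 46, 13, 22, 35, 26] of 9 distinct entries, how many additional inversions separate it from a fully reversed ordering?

21 inversions short

Maximum inversions for 9 distinct elements is C(9, 2) = 9·8/2 = 36.
Current inversions — for each element, count later smaller elements:
28: 6
15: 2
21: 2
6: 0
46: 4
13: 0
22: 0
35: 1
26: 0
Current total: 6 + 2 + 2 + 0 + 4 + 0 + 0 + 1 + 0 = 15
Shortfall: 36 − 15 = 21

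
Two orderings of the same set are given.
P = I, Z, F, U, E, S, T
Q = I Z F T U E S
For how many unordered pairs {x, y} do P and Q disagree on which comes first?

Assign each item its position (1..7) in the first ordering, then rewrite the second ordering as that position sequence:
positions: I→1, Z→2, F→3, U→4, E→5, S→6, T→7
second ordering as positions: [1, 2, 3, 7, 4, 5, 6]
Discordant pairs = inversions in this position sequence.
1: 0
2: 0
3: 0
7: 4, 5, 6 → 3
4: 0
5: 0
6: 0
Total: 0 + 0 + 0 + 3 + 0 + 0 + 0 = 3

3 disagreeing pairs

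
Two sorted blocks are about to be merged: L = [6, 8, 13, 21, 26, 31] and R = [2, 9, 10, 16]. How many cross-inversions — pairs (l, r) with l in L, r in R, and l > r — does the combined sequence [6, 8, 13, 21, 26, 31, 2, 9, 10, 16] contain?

Count, for every r in R, how many entries of L exceed r:
r = 2: 6, 8, 13, 21, 26, 31 → 6
r = 9: 13, 21, 26, 31 → 4
r = 10: 13, 21, 26, 31 → 4
r = 16: 21, 26, 31 → 3
Cross-inversions: 6 + 4 + 4 + 3 = 17

Split inversions: 17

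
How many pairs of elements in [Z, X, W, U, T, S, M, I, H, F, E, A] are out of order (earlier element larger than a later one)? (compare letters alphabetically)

Count, for each position, how many later elements it exceeds:
Z: 11
X: 10
W: 9
U: 8
T: 7
S: 6
M: 5
I: 4
H: 3
F: 2
E: 1
A: 0
Sum: 11 + 10 + 9 + 8 + 7 + 6 + 5 + 4 + 3 + 2 + 1 + 0 = 66

There are 66 inversions.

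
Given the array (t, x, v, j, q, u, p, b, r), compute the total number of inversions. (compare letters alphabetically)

25 inversions

Count, for each position, how many later elements it exceeds:
t → j, q, p, b, r → 5
x → v, j, q, u, p, b, r → 7
v → j, q, u, p, b, r → 6
j → b → 1
q → p, b → 2
u → p, b, r → 3
p → b → 1
b → none → 0
r → none → 0
Sum: 5 + 7 + 6 + 1 + 2 + 3 + 1 + 0 + 0 = 25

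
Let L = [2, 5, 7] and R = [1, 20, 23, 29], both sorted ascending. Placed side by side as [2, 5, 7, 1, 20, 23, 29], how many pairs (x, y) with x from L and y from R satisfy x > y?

3 split inversions

Count, for every r in R, how many entries of L exceed r:
r = 1: 2, 5, 7 → 3
r = 20: none → 0
r = 23: none → 0
r = 29: none → 0
Cross-inversions: 3 + 0 + 0 + 0 = 3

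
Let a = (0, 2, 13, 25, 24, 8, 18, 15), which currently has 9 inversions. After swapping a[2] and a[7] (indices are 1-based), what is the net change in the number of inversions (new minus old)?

+5

Positions 2 and 7 hold 2 and 18; after swapping, the array is [0, 18, 13, 25, 24, 8, 2, 15].
For each element, count later entries that are smaller:
0 → none → 0
18 → 13, 8, 2, 15 → 4
13 → 8, 2 → 2
25 → 24, 8, 2, 15 → 4
24 → 8, 2, 15 → 3
8 → 2 → 1
2 → none → 0
15 → none → 0
Sum: 0 + 4 + 2 + 4 + 3 + 1 + 0 + 0 = 14
Change: 14 − 9 = +5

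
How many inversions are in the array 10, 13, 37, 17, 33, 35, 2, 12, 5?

Count, for each position, how many later elements it exceeds:
10 → 2, 5 → 2
13 → 2, 12, 5 → 3
37 → 17, 33, 35, 2, 12, 5 → 6
17 → 2, 12, 5 → 3
33 → 2, 12, 5 → 3
35 → 2, 12, 5 → 3
2 → none → 0
12 → 5 → 1
5 → none → 0
Sum: 2 + 3 + 6 + 3 + 3 + 3 + 0 + 1 + 0 = 21

21 inversions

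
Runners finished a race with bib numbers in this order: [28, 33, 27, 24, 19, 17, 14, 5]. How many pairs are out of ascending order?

27 inversions

Count, for each position, how many later elements it exceeds:
28 → 27, 24, 19, 17, 14, 5 → 6
33 → 27, 24, 19, 17, 14, 5 → 6
27 → 24, 19, 17, 14, 5 → 5
24 → 19, 17, 14, 5 → 4
19 → 17, 14, 5 → 3
17 → 14, 5 → 2
14 → 5 → 1
5 → none → 0
Sum: 6 + 6 + 5 + 4 + 3 + 2 + 1 + 0 = 27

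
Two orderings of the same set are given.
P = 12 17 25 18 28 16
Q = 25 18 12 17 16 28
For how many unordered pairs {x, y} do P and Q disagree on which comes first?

5

Assign each item its position (1..6) in the first ordering, then rewrite the second ordering as that position sequence:
positions: 12→1, 17→2, 25→3, 18→4, 28→5, 16→6
second ordering as positions: [3, 4, 1, 2, 6, 5]
Discordant pairs = inversions in this position sequence.
3: 1, 2 → 2
4: 1, 2 → 2
1: 0
2: 0
6: 5 → 1
5: 0
Total: 2 + 2 + 0 + 0 + 1 + 0 = 5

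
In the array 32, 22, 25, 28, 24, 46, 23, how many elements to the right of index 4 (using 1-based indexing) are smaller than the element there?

2

The element at index 4 is 28.
Elements after it: 24, 46, 23
Those smaller than 28: 24, 23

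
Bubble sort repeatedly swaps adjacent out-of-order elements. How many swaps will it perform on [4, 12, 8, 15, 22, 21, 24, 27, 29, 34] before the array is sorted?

2 swaps

Each adjacent swap fixes exactly one inversion, so the minimum swap count equals the number of inversions.
Count inversions — for each element, later elements that are smaller:
4: none → 0
12: 8 → 1
8: none → 0
15: none → 0
22: 21 → 1
21: none → 0
24: none → 0
27: none → 0
29: none → 0
34: none → 0
Total inversions: 0 + 1 + 0 + 0 + 1 + 0 + 0 + 0 + 0 + 0 = 2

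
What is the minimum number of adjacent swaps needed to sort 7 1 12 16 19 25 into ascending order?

There is 1 adjacent swap.

Each adjacent swap fixes exactly one inversion, so the minimum swap count equals the number of inversions.
Count inversions — for each element, later elements that are smaller:
7: 1 → 1
1: none → 0
12: none → 0
16: none → 0
19: none → 0
25: none → 0
Total inversions: 1 + 0 + 0 + 0 + 0 + 0 = 1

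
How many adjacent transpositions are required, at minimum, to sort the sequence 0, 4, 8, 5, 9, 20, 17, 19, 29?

3

Minimum adjacent swaps = number of inversions (each swap of adjacent out-of-order elements removes one inversion and no swap can remove more).
Count inversions — for each element, later elements that are smaller:
0: none → 0
4: none → 0
8: 5 → 1
5: none → 0
9: none → 0
20: 17, 19 → 2
17: none → 0
19: none → 0
29: none → 0
Total inversions: 0 + 0 + 1 + 0 + 0 + 2 + 0 + 0 + 0 = 3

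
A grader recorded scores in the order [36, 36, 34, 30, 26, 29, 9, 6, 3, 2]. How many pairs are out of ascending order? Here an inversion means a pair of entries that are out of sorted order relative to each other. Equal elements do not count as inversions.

For each element, count later entries that are smaller:
36: 8
36: 8
34: 7
30: 6
26: 4
29: 4
9: 3
6: 2
3: 1
2: 0
Sum: 8 + 8 + 7 + 6 + 4 + 4 + 3 + 2 + 1 + 0 = 43

43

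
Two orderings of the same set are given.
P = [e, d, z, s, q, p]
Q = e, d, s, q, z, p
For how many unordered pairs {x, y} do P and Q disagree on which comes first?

2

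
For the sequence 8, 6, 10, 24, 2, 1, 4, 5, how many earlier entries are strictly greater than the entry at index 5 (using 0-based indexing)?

The element at index 5 is 1.
Elements before it: 8, 6, 10, 24, 2
Those larger than 1: 8, 6, 10, 24, 2

5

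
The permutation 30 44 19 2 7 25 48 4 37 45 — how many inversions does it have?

19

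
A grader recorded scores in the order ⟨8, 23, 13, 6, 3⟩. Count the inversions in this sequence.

8

Inversion pairs (indices are 1-based):
(1,4): 8 > 6
(1,5): 8 > 3
(2,3): 23 > 13
(2,4): 23 > 6
(2,5): 23 > 3
(3,4): 13 > 6
(3,5): 13 > 3
(4,5): 6 > 3
That's 8 pairs.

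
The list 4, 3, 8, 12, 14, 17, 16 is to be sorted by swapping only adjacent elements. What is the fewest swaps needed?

2 adjacent swaps

Each adjacent swap fixes exactly one inversion, so the minimum swap count equals the number of inversions.
Count inversions — for each element, later elements that are smaller:
4: 3 → 1
3: none → 0
8: none → 0
12: none → 0
14: none → 0
17: 16 → 1
16: none → 0
Total inversions: 1 + 0 + 0 + 0 + 0 + 1 + 0 = 2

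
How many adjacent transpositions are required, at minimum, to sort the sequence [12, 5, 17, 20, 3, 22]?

Each adjacent swap fixes exactly one inversion, so the minimum swap count equals the number of inversions.
Count inversions — for each element, later elements that are smaller:
12: 5, 3 → 2
5: 3 → 1
17: 3 → 1
20: 3 → 1
3: none → 0
22: none → 0
Total inversions: 2 + 1 + 1 + 1 + 0 + 0 = 5

5 swaps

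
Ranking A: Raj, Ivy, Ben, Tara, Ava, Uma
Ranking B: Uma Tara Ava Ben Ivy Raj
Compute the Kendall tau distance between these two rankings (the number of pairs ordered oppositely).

Assign each item its position (1..6) in the first ordering, then rewrite the second ordering as that position sequence:
positions: Raj→1, Ivy→2, Ben→3, Tara→4, Ava→5, Uma→6
second ordering as positions: [6, 4, 5, 3, 2, 1]
Discordant pairs = inversions in this position sequence.
6: 4, 5, 3, 2, 1 → 5
4: 3, 2, 1 → 3
5: 3, 2, 1 → 3
3: 2, 1 → 2
2: 1 → 1
1: 0
Total: 5 + 3 + 3 + 2 + 1 + 0 = 14

14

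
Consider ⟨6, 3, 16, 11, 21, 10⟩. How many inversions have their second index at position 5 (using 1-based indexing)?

0 such elements

The element at index 5 is 21.
Elements before it: 6, 3, 16, 11
None of them are larger than 21.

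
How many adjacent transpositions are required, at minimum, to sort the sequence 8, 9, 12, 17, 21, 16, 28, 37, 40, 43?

The minimum number of adjacent swaps to sort an array equals its inversion count, since every such swap removes exactly one inversion.
Count inversions — for each element, later elements that are smaller:
8: none → 0
9: none → 0
12: none → 0
17: 16 → 1
21: 16 → 1
16: none → 0
28: none → 0
37: none → 0
40: none → 0
43: none → 0
Total inversions: 0 + 0 + 0 + 1 + 1 + 0 + 0 + 0 + 0 + 0 = 2

2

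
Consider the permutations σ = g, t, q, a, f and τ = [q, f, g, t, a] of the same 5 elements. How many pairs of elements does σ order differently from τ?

Assign each item its position (1..5) in the first ordering, then rewrite the second ordering as that position sequence:
positions: g→1, t→2, q→3, a→4, f→5
second ordering as positions: [3, 5, 1, 2, 4]
Discordant pairs = inversions in this position sequence.
3: 1, 2 → 2
5: 1, 2, 4 → 3
1: 0
2: 0
4: 0
Total: 2 + 3 + 0 + 0 + 0 = 5

There are 5 discordant pairs.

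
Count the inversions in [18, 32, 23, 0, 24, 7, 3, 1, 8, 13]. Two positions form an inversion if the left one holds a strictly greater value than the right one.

28 inversions

Count, for each position, how many later elements it exceeds:
18: 6
32: 8
23: 6
0: 0
24: 5
7: 2
3: 1
1: 0
8: 0
13: 0
Sum: 6 + 8 + 6 + 0 + 5 + 2 + 1 + 0 + 0 + 0 = 28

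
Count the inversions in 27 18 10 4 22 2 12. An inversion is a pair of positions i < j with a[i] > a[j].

15

Element-by-element contributions:
27: 6
18: 4
10: 2
4: 1
22: 2
2: 0
12: 0
Sum: 6 + 4 + 2 + 1 + 2 + 0 + 0 = 15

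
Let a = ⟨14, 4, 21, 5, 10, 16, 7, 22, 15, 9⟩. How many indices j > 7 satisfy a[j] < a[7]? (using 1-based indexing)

0 such elements

The element at index 7 is 7.
Elements after it: 22, 15, 9
None of them are smaller than 7.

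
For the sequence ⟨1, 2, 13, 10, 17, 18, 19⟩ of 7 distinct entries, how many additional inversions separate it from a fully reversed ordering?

20 inversions short

Maximum inversions for 7 distinct elements is C(7, 2) = 7·6/2 = 21.
Current inversions — for each element, count later smaller elements:
1: 0
2: 0
13: 1
10: 0
17: 0
18: 0
19: 0
Current total: 0 + 0 + 1 + 0 + 0 + 0 + 0 = 1
Shortfall: 21 − 1 = 20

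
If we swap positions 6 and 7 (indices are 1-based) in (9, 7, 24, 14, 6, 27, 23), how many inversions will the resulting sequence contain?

Inversions: 7

Positions 6 and 7 hold 27 and 23; after swapping, the array is [9, 7, 24, 14, 6, 23, 27].
Element-by-element contributions:
9: 2
7: 1
24: 3
14: 1
6: 0
23: 0
27: 0
Sum: 2 + 1 + 3 + 1 + 0 + 0 + 0 = 7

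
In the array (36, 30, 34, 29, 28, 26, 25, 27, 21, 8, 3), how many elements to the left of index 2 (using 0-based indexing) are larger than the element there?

1

The element at index 2 is 34.
Elements before it: 36, 30
Those larger than 34: 36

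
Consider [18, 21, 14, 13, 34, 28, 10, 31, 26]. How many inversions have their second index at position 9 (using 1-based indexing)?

3

The element at index 9 is 26.
Elements before it: 18, 21, 14, 13, 34, 28, 10, 31
Those larger than 26: 34, 28, 31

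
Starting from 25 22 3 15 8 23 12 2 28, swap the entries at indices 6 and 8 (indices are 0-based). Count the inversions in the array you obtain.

21 inversions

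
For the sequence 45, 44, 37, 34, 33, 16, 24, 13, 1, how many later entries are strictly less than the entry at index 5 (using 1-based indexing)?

4

The element at index 5 is 33.
Elements after it: 16, 24, 13, 1
Those smaller than 33: 16, 24, 13, 1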